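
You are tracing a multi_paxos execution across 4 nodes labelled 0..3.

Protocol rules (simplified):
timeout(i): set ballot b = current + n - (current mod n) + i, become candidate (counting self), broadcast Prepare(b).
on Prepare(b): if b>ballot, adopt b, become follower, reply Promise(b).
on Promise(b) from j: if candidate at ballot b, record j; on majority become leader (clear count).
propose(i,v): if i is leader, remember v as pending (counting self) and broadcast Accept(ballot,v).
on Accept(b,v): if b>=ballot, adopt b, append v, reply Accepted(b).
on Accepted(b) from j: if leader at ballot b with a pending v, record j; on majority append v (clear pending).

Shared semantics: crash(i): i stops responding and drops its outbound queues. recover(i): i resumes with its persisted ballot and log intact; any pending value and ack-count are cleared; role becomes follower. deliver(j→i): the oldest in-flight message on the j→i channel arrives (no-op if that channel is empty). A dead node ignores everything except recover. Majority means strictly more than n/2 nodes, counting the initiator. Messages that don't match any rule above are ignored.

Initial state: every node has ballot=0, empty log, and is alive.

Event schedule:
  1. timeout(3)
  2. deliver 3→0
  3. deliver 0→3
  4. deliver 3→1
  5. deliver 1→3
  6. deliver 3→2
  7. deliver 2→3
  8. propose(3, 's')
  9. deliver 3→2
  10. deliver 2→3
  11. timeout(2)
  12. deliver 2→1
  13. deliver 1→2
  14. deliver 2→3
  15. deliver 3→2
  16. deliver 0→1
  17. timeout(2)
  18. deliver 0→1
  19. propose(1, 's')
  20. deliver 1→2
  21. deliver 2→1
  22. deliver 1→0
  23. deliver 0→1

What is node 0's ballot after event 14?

after 1 — timeout(3): n3:cand/b7/[-]
after 2 — deliver 3→0: n0:foll/b7/[-]
after 3 — deliver 0→3: ·
after 4 — deliver 3→1: n1:foll/b7/[-]
after 5 — deliver 1→3: n3:lead/b7/[-]
after 6 — deliver 3→2: n2:foll/b7/[-]
after 7 — deliver 2→3: ·
after 8 — propose(3,'s'): ·
after 9 — deliver 3→2: n2:foll/b7/[s]
after 10 — deliver 2→3: ·
after 11 — timeout(2): n2:cand/b10/[s]
after 12 — deliver 2→1: n1:foll/b10/[-]
after 13 — deliver 1→2: ·
after 14 — deliver 2→3: n3:foll/b10/[-]

7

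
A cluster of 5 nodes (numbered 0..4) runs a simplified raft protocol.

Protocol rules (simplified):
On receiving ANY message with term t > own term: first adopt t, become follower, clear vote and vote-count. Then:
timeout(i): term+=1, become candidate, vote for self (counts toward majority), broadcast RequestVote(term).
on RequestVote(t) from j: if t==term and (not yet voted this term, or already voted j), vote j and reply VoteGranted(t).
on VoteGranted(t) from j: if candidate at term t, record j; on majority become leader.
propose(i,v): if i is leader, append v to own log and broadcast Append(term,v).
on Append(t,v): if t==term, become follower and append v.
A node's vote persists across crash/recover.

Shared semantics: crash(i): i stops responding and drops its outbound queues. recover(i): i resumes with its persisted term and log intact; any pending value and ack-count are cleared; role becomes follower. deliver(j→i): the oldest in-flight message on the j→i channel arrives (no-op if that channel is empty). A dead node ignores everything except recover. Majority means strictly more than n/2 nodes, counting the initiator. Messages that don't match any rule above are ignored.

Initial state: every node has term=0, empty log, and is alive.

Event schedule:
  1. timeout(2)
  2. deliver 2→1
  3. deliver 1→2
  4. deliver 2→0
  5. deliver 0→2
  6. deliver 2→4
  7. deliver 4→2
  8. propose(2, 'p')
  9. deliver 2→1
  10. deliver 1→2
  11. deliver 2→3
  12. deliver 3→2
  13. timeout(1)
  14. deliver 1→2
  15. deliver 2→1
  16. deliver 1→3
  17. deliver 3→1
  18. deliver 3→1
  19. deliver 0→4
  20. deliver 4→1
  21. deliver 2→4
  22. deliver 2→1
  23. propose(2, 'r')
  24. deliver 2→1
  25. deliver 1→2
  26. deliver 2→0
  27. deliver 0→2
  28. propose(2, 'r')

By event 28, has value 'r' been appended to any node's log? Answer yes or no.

after 1 — timeout(2): n2:cand/t1/[-]
after 2 — deliver 2→1: n1:foll/t1/[-]
after 3 — deliver 1→2: ·
after 4 — deliver 2→0: n0:foll/t1/[-]
after 5 — deliver 0→2: n2:lead/t1/[-]
after 6 — deliver 2→4: n4:foll/t1/[-]
after 7 — deliver 4→2: ·
after 8 — propose(2,'p'): n2:lead/t1/[p]
after 9 — deliver 2→1: n1:foll/t1/[p]
after 10 — deliver 1→2: ·
after 11 — deliver 2→3: n3:foll/t1/[-]
after 12 — deliver 3→2: ·
after 13 — timeout(1): n1:cand/t2/[p]
after 14 — deliver 1→2: n2:foll/t2/[p]
after 15 — deliver 2→1: ·
after 16 — deliver 1→3: n3:foll/t2/[-]
after 17 — deliver 3→1: n1:lead/t2/[p]
after 18 — deliver 3→1: ·
after 19 — deliver 0→4: ·
after 20 — deliver 4→1: ·
after 21 — deliver 2→4: n4:foll/t1/[p]
after 22 — deliver 2→1: ·
after 23 — propose(2,'r'): ·
after 24 — deliver 2→1: ·
after 25 — deliver 1→2: ·
after 26 — deliver 2→0: n0:foll/t1/[p]
after 27 — deliver 0→2: ·
after 28 — propose(2,'r'): ·

no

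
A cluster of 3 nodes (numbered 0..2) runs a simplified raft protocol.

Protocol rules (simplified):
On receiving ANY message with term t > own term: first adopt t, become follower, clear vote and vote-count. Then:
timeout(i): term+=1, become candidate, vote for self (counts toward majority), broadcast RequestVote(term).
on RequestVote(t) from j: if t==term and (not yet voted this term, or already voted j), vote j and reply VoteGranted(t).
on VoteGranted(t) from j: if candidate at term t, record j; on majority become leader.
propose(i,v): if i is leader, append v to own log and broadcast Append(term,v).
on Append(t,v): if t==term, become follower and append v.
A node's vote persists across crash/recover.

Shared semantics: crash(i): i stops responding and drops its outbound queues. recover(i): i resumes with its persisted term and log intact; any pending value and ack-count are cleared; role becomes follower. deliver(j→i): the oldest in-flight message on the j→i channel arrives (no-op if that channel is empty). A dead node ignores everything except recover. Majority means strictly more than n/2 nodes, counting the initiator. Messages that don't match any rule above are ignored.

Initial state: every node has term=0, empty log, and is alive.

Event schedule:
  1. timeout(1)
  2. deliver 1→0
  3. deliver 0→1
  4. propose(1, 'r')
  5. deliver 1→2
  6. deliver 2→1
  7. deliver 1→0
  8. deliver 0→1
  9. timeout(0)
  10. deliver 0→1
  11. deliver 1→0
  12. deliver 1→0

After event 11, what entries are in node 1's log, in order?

r

1. timeout(1):  <1:cand t1 ->
2. deliver 1→0:  <0:foll t1 ->
3. deliver 0→1:  <1:lead t1 ->
4. propose(1,'r'):  <1:lead t1 r>
5. deliver 1→2:  <2:foll t1 ->
6. deliver 2→1:  nop
7. deliver 1→0:  <0:foll t1 r>
8. deliver 0→1:  nop
9. timeout(0):  <0:cand t2 r>
10. deliver 0→1:  <1:foll t2 r>
11. deliver 1→0:  <0:lead t2 r>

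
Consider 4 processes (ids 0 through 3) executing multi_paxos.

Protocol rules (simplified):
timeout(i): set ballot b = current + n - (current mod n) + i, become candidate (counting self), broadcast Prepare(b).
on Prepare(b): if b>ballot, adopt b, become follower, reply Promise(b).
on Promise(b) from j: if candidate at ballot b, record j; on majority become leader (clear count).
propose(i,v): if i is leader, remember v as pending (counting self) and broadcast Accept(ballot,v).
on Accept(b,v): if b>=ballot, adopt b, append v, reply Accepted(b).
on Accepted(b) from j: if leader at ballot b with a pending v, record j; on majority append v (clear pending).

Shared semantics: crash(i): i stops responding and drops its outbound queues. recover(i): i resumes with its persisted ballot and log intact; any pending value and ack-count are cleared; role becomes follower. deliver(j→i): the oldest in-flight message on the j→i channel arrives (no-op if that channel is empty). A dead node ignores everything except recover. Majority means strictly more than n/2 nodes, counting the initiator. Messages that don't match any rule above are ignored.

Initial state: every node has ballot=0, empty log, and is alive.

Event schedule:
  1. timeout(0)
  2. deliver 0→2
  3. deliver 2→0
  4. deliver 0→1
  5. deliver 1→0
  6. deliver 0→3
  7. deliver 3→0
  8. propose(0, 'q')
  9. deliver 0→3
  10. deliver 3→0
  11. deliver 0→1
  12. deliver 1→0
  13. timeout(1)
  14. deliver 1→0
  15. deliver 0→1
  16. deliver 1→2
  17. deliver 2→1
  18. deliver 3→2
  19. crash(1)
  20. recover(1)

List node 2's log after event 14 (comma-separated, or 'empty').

1. timeout(0):  <0:cand b4 ->
2. deliver 0→2:  <2:foll b4 ->
3. deliver 2→0:  nop
4. deliver 0→1:  <1:foll b4 ->
5. deliver 1→0:  <0:lead b4 ->
6. deliver 0→3:  <3:foll b4 ->
7. deliver 3→0:  nop
8. propose(0,'q'):  nop
9. deliver 0→3:  <3:foll b4 q>
10. deliver 3→0:  nop
11. deliver 0→1:  <1:foll b4 q>
12. deliver 1→0:  <0:lead b4 q>
13. timeout(1):  <1:cand b9 q>
14. deliver 1→0:  <0:foll b9 q>

empty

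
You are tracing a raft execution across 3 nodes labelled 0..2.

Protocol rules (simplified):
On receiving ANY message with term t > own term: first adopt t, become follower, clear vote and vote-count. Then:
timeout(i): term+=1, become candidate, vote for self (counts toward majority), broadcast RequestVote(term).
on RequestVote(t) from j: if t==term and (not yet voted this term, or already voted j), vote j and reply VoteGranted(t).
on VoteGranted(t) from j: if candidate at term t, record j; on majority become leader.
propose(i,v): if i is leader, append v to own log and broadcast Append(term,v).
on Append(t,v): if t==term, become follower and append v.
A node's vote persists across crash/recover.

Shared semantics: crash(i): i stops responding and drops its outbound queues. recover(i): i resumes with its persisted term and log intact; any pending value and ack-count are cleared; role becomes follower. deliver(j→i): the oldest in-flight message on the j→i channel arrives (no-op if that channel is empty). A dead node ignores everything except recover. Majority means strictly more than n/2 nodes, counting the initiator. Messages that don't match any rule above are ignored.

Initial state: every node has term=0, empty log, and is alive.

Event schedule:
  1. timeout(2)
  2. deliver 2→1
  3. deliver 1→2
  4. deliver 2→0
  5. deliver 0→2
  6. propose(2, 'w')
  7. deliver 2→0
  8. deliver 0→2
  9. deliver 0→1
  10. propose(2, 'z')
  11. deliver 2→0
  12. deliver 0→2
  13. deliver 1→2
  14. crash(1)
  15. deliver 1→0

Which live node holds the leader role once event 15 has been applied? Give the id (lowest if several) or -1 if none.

step 1 timeout(2): 2={cand,t=1,log=-}
step 2 deliver 2→1: 1={foll,t=1,log=-}
step 3 deliver 1→2: 2={lead,t=1,log=-}
step 4 deliver 2→0: 0={foll,t=1,log=-}
step 5 deliver 0→2: —
step 6 propose(2,'w'): 2={lead,t=1,log=w}
step 7 deliver 2→0: 0={foll,t=1,log=w}
step 8 deliver 0→2: —
step 9 deliver 0→1: —
step 10 propose(2,'z'): 2={lead,t=1,log=w,z}
step 11 deliver 2→0: 0={foll,t=1,log=w,z}
step 12 deliver 0→2: —
step 13 deliver 1→2: —
step 14 crash(1): 1={✗foll,t=1,log=-}
step 15 deliver 1→0: —

2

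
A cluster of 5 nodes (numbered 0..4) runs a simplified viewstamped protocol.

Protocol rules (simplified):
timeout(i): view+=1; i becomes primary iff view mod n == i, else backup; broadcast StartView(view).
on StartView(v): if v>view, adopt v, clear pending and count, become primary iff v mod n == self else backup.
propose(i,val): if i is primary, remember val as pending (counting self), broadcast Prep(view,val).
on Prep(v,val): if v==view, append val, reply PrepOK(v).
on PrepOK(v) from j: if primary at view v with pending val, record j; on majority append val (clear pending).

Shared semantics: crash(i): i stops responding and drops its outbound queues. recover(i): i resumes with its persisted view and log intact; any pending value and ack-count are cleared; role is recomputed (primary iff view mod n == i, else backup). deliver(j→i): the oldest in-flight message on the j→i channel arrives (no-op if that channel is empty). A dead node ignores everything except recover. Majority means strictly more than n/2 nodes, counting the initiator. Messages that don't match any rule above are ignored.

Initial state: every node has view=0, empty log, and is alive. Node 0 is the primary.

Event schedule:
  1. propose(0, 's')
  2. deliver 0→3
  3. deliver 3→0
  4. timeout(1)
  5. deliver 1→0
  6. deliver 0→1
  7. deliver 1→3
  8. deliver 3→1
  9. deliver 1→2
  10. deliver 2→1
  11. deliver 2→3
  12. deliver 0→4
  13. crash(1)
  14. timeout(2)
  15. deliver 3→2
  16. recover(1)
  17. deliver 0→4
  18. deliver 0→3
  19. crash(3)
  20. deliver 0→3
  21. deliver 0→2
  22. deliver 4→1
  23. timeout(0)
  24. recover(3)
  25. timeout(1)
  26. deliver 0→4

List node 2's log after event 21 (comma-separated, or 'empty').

1. propose(0,'s'):  nop
2. deliver 0→3:  <3:back v0 s>
3. deliver 3→0:  nop
4. timeout(1):  <1:prim v1 ->
5. deliver 1→0:  <0:back v1 ->
6. deliver 0→1:  nop
7. deliver 1→3:  <3:back v1 s>
8. deliver 3→1:  nop
9. deliver 1→2:  <2:back v1 ->
10. deliver 2→1:  nop
11. deliver 2→3:  nop
12. deliver 0→4:  <4:back v0 s>
13. crash(1):  <1:✗prim v1 ->
14. timeout(2):  <2:prim v2 ->
15. deliver 3→2:  nop
16. recover(1):  <1:prim v1 ->
17. deliver 0→4:  nop
18. deliver 0→3:  nop
19. crash(3):  <3:✗back v1 s>
20. deliver 0→3:  nop
21. deliver 0→2:  nop

empty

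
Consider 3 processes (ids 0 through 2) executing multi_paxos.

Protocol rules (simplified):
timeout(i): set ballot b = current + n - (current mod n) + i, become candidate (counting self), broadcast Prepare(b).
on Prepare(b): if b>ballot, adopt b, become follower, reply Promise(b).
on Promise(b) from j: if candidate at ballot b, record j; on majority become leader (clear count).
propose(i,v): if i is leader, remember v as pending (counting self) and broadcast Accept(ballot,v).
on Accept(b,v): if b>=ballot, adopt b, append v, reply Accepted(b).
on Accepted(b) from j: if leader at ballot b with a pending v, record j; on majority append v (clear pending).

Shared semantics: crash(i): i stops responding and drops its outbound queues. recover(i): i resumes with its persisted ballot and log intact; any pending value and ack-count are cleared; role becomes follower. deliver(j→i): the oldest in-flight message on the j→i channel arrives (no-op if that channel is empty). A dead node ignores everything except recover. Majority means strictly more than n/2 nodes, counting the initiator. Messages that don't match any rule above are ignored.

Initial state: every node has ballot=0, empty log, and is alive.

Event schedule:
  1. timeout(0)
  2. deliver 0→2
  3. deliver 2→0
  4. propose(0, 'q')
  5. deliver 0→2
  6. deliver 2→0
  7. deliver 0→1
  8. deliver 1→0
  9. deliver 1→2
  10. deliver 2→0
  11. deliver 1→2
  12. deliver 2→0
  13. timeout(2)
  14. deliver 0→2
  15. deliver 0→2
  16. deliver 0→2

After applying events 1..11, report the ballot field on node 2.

after 1 — timeout(0): n0:cand/b3/[-]
after 2 — deliver 0→2: n2:foll/b3/[-]
after 3 — deliver 2→0: n0:lead/b3/[-]
after 4 — propose(0,'q'): ·
after 5 — deliver 0→2: n2:foll/b3/[q]
after 6 — deliver 2→0: n0:lead/b3/[q]
after 7 — deliver 0→1: n1:foll/b3/[-]
after 8 — deliver 1→0: ·
after 9 — deliver 1→2: ·
after 10 — deliver 2→0: ·
after 11 — deliver 1→2: ·

3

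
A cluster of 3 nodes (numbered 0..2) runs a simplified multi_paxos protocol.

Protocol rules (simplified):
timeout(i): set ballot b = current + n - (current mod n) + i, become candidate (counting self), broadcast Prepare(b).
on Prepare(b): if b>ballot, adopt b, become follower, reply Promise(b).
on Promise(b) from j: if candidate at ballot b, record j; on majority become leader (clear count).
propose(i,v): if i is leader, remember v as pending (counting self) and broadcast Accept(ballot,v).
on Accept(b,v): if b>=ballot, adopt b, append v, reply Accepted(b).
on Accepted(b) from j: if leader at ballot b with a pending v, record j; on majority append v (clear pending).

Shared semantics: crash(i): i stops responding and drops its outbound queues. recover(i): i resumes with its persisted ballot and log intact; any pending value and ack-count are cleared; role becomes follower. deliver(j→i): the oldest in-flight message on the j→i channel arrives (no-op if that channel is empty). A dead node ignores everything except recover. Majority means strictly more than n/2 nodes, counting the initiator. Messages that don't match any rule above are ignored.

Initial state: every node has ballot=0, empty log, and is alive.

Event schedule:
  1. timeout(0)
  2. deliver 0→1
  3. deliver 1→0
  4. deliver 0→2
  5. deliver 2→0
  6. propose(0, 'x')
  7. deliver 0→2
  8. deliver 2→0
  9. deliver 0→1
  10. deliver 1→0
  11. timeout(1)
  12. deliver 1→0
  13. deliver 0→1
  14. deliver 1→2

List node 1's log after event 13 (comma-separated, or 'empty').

[1] timeout(0) → N0(cand b3 [-])
[2] deliver 0→1 → N1(foll b3 [-])
[3] deliver 1→0 → N0(lead b3 [-])
[4] deliver 0→2 → N2(foll b3 [-])
[5] deliver 2→0 → ∅
[6] propose(0,'x') → ∅
[7] deliver 0→2 → N2(foll b3 [x])
[8] deliver 2→0 → N0(lead b3 [x])
[9] deliver 0→1 → N1(foll b3 [x])
[10] deliver 1→0 → ∅
[11] timeout(1) → N1(cand b7 [x])
[12] deliver 1→0 → N0(foll b7 [x])
[13] deliver 0→1 → N1(lead b7 [x])

x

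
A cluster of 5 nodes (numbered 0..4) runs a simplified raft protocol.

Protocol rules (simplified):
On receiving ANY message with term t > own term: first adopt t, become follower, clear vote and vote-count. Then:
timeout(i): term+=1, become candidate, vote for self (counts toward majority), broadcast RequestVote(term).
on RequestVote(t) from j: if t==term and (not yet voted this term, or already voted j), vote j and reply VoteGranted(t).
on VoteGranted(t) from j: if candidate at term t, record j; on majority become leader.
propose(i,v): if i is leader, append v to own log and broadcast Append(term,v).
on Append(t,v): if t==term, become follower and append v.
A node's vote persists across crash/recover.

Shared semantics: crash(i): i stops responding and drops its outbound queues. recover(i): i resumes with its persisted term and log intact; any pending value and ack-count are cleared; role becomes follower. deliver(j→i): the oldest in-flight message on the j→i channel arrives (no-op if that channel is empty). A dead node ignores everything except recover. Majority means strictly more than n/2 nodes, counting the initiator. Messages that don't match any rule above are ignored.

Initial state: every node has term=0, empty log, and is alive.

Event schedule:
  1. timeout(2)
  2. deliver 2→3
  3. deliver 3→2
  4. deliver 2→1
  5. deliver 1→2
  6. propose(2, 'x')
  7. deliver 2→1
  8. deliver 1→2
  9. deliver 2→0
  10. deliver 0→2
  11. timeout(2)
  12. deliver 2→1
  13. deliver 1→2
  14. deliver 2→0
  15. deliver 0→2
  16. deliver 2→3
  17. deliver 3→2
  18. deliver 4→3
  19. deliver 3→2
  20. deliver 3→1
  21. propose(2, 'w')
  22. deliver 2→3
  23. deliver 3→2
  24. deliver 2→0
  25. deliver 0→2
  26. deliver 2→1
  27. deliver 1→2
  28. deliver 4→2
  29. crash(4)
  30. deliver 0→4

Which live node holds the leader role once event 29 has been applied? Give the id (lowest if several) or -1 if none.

2

after 1 — timeout(2): n2:cand/t1/[-]
after 2 — deliver 2→3: n3:foll/t1/[-]
after 3 — deliver 3→2: ·
after 4 — deliver 2→1: n1:foll/t1/[-]
after 5 — deliver 1→2: n2:lead/t1/[-]
after 6 — propose(2,'x'): n2:lead/t1/[x]
after 7 — deliver 2→1: n1:foll/t1/[x]
after 8 — deliver 1→2: ·
after 9 — deliver 2→0: n0:foll/t1/[-]
after 10 — deliver 0→2: ·
after 11 — timeout(2): n2:cand/t2/[x]
after 12 — deliver 2→1: n1:foll/t2/[x]
after 13 — deliver 1→2: ·
after 14 — deliver 2→0: n0:foll/t1/[x]
after 15 — deliver 0→2: ·
after 16 — deliver 2→3: n3:foll/t1/[x]
after 17 — deliver 3→2: ·
after 18 — deliver 4→3: ·
after 19 — deliver 3→2: ·
after 20 — deliver 3→1: ·
after 21 — propose(2,'w'): ·
after 22 — deliver 2→3: n3:foll/t2/[x]
after 23 — deliver 3→2: n2:lead/t2/[x]
after 24 — deliver 2→0: n0:foll/t2/[x]
after 25 — deliver 0→2: ·
after 26 — deliver 2→1: ·
after 27 — deliver 1→2: ·
after 28 — deliver 4→2: ·
after 29 — crash(4): n4:✗foll/t0/[-]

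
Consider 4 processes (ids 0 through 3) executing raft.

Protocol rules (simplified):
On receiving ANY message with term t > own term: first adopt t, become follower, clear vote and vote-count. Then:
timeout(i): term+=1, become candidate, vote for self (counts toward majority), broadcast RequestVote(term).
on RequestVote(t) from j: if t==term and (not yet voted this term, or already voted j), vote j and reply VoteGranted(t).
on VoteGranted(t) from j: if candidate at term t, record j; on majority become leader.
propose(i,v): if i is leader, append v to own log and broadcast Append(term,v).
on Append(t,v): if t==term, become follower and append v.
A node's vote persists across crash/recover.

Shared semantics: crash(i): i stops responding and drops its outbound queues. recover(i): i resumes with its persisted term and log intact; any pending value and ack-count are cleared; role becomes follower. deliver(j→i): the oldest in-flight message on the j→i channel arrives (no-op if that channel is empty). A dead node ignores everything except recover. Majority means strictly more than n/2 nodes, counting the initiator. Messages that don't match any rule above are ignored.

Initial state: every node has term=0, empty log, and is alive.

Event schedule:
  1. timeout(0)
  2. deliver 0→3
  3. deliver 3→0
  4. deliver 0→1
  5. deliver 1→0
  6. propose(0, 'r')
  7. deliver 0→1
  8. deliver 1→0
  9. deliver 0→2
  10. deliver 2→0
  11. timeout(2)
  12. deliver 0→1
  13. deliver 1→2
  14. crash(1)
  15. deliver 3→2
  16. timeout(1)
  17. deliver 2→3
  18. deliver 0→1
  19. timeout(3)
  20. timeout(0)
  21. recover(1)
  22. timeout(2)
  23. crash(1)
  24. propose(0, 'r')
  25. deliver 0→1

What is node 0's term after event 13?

[1] timeout(0) → N0(cand t1 [-])
[2] deliver 0→3 → N3(foll t1 [-])
[3] deliver 3→0 → ∅
[4] deliver 0→1 → N1(foll t1 [-])
[5] deliver 1→0 → N0(lead t1 [-])
[6] propose(0,'r') → N0(lead t1 [r])
[7] deliver 0→1 → N1(foll t1 [r])
[8] deliver 1→0 → ∅
[9] deliver 0→2 → N2(foll t1 [-])
[10] deliver 2→0 → ∅
[11] timeout(2) → N2(cand t2 [-])
[12] deliver 0→1 → ∅
[13] deliver 1→2 → ∅

1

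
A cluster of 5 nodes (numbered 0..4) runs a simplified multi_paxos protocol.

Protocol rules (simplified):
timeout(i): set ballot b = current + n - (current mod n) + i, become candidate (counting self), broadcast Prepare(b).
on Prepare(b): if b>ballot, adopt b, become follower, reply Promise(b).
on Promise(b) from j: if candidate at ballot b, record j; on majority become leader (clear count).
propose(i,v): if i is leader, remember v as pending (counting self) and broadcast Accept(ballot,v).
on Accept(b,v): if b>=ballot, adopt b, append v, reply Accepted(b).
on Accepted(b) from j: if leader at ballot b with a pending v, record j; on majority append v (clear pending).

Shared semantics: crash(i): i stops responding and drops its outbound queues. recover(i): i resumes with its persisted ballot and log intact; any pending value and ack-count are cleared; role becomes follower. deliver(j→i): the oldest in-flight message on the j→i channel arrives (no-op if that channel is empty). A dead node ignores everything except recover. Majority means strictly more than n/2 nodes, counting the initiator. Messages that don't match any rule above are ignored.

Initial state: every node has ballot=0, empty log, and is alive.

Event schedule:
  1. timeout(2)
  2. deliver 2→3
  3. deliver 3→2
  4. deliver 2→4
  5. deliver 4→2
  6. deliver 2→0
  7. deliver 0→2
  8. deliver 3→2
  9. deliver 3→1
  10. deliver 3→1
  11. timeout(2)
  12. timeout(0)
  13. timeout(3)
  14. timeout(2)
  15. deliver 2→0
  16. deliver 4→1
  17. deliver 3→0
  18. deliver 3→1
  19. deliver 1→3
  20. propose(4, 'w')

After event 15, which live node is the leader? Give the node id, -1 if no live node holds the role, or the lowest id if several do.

-1

step 1 timeout(2): 2={cand,b=7,log=-}
step 2 deliver 2→3: 3={foll,b=7,log=-}
step 3 deliver 3→2: —
step 4 deliver 2→4: 4={foll,b=7,log=-}
step 5 deliver 4→2: 2={lead,b=7,log=-}
step 6 deliver 2→0: 0={foll,b=7,log=-}
step 7 deliver 0→2: —
step 8 deliver 3→2: —
step 9 deliver 3→1: —
step 10 deliver 3→1: —
step 11 timeout(2): 2={cand,b=12,log=-}
step 12 timeout(0): 0={cand,b=10,log=-}
step 13 timeout(3): 3={cand,b=13,log=-}
step 14 timeout(2): 2={cand,b=17,log=-}
step 15 deliver 2→0: 0={foll,b=12,log=-}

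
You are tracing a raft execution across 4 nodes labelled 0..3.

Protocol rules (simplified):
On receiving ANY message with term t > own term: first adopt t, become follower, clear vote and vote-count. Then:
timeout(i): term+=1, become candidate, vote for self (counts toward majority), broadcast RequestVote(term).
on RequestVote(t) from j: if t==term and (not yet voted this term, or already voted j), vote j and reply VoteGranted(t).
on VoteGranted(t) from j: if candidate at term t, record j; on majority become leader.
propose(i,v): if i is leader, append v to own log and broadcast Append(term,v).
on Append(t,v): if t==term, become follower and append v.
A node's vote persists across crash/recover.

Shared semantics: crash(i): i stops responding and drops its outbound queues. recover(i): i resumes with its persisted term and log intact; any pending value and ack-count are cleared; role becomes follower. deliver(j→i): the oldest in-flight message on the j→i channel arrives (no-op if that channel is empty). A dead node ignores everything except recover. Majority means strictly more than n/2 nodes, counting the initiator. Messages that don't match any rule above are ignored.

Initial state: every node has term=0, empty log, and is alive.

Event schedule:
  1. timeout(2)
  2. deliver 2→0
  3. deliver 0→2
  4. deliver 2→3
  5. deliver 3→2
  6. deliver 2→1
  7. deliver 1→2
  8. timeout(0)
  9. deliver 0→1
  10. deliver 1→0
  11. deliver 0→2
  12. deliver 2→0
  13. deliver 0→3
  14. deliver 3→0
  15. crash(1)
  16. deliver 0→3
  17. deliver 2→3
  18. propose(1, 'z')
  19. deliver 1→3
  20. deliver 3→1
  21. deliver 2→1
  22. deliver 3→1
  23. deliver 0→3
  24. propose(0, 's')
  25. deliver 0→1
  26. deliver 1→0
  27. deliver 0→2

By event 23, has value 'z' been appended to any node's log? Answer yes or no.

e1 timeout(2): 2[cand,t=1,-]
e2 deliver 2→0: 0[foll,t=1,-]
e3 deliver 0→2: ·
e4 deliver 2→3: 3[foll,t=1,-]
e5 deliver 3→2: 2[lead,t=1,-]
e6 deliver 2→1: 1[foll,t=1,-]
e7 deliver 1→2: ·
e8 timeout(0): 0[cand,t=2,-]
e9 deliver 0→1: 1[foll,t=2,-]
e10 deliver 1→0: ·
e11 deliver 0→2: 2[foll,t=2,-]
e12 deliver 2→0: 0[lead,t=2,-]
e13 deliver 0→3: 3[foll,t=2,-]
e14 deliver 3→0: ·
e15 crash(1): 1[✗foll,t=2,-]
e16 deliver 0→3: ·
e17 deliver 2→3: ·
e18 propose(1,'z'): ·
e19 deliver 1→3: ·
e20 deliver 3→1: ·
e21 deliver 2→1: ·
e22 deliver 3→1: ·
e23 deliver 0→3: ·

no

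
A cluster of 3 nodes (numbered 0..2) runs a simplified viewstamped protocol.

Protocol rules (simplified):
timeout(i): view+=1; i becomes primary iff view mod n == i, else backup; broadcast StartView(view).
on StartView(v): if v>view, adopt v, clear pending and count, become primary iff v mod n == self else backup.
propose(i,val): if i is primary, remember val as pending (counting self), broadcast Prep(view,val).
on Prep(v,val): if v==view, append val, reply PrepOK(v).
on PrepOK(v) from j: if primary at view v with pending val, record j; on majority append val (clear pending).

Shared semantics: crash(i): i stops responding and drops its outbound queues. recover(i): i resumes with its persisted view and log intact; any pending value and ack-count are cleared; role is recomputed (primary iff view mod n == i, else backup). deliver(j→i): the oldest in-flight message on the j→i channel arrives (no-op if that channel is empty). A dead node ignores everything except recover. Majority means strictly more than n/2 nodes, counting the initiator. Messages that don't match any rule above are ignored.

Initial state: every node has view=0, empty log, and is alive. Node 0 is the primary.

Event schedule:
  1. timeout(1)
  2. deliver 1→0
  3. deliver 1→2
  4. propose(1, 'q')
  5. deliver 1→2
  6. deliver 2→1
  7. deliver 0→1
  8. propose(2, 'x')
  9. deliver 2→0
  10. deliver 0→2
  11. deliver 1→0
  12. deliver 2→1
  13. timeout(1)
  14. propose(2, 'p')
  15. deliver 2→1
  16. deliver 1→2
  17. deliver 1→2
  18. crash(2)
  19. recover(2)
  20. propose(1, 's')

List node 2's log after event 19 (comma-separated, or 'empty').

q

step 1 timeout(1): 1={prim,v=1,log=-}
step 2 deliver 1→0: 0={back,v=1,log=-}
step 3 deliver 1→2: 2={back,v=1,log=-}
step 4 propose(1,'q'): —
step 5 deliver 1→2: 2={back,v=1,log=q}
step 6 deliver 2→1: 1={prim,v=1,log=q}
step 7 deliver 0→1: —
step 8 propose(2,'x'): —
step 9 deliver 2→0: —
step 10 deliver 0→2: —
step 11 deliver 1→0: 0={back,v=1,log=q}
step 12 deliver 2→1: —
step 13 timeout(1): 1={back,v=2,log=q}
step 14 propose(2,'p'): —
step 15 deliver 2→1: —
step 16 deliver 1→2: 2={prim,v=2,log=q}
step 17 deliver 1→2: —
step 18 crash(2): 2={✗prim,v=2,log=q}
step 19 recover(2): 2={prim,v=2,log=q}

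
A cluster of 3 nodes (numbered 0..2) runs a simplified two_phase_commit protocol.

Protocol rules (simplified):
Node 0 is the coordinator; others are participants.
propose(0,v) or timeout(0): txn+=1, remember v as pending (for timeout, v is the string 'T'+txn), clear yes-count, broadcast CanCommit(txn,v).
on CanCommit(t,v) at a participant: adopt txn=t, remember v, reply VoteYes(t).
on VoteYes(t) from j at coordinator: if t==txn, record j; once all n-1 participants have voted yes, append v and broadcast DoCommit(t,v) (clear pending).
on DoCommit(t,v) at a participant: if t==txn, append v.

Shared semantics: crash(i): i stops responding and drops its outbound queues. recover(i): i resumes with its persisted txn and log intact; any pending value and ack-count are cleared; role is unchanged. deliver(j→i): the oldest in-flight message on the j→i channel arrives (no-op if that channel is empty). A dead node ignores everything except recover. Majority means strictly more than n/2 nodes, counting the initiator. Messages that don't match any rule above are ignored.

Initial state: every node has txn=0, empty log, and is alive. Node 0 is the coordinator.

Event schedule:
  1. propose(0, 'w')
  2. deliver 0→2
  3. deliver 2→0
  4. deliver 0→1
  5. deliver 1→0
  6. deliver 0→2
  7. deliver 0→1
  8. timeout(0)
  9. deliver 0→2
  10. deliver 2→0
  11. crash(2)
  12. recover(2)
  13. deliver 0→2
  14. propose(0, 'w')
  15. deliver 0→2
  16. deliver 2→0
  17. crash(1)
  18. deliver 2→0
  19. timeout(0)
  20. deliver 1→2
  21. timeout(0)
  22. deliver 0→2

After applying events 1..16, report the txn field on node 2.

3

1. propose(0,'w'):  <0:coor t1 ->
2. deliver 0→2:  <2:part t1 ->
3. deliver 2→0:  nop
4. deliver 0→1:  <1:part t1 ->
5. deliver 1→0:  <0:coor t1 w>
6. deliver 0→2:  <2:part t1 w>
7. deliver 0→1:  <1:part t1 w>
8. timeout(0):  <0:coor t2 w>
9. deliver 0→2:  <2:part t2 w>
10. deliver 2→0:  nop
11. crash(2):  <2:✗part t2 w>
12. recover(2):  <2:part t2 w>
13. deliver 0→2:  nop
14. propose(0,'w'):  <0:coor t3 w>
15. deliver 0→2:  <2:part t3 w>
16. deliver 2→0:  nop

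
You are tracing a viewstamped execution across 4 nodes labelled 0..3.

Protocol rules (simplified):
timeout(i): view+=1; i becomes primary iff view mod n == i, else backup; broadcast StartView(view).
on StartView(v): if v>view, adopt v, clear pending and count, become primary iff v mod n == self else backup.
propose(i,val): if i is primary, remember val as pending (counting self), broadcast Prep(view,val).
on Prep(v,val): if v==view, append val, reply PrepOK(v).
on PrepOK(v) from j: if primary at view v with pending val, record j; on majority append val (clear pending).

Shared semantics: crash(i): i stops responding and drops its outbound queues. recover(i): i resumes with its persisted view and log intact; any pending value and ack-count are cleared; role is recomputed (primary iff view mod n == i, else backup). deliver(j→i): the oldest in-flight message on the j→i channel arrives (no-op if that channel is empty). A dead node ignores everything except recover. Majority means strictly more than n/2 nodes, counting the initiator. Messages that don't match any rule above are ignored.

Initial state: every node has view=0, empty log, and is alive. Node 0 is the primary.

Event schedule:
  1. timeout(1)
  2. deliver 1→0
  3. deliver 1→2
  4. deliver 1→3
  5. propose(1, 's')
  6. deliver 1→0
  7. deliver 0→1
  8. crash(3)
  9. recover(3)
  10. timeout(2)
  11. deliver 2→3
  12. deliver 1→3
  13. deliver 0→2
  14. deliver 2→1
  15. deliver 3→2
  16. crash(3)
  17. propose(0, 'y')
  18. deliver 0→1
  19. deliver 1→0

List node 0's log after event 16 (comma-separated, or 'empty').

1. timeout(1):  <1:prim v1 ->
2. deliver 1→0:  <0:back v1 ->
3. deliver 1→2:  <2:back v1 ->
4. deliver 1→3:  <3:back v1 ->
5. propose(1,'s'):  nop
6. deliver 1→0:  <0:back v1 s>
7. deliver 0→1:  nop
8. crash(3):  <3:✗back v1 ->
9. recover(3):  <3:back v1 ->
10. timeout(2):  <2:prim v2 ->
11. deliver 2→3:  <3:back v2 ->
12. deliver 1→3:  nop
13. deliver 0→2:  nop
14. deliver 2→1:  <1:back v2 ->
15. deliver 3→2:  nop
16. crash(3):  <3:✗back v2 ->

s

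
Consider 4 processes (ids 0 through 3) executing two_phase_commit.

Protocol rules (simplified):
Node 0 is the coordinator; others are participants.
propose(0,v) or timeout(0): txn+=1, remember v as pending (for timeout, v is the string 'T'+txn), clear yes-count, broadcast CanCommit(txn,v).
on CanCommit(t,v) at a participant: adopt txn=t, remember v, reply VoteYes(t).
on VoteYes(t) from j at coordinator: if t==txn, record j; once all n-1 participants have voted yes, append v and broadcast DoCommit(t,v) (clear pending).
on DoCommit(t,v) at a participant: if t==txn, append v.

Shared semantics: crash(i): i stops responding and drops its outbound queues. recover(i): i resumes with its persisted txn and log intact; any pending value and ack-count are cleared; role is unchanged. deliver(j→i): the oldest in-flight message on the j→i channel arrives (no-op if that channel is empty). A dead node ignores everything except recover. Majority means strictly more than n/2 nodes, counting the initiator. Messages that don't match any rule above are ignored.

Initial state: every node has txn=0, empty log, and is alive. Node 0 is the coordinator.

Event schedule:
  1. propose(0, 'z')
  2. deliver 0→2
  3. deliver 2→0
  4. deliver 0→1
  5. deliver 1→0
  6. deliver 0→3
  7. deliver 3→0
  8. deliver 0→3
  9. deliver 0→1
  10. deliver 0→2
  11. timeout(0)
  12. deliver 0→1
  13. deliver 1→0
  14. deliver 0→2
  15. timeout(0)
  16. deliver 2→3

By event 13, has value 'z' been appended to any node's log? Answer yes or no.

yes

e1 propose(0,'z'): 0[coor,t=1,-]
e2 deliver 0→2: 2[part,t=1,-]
e3 deliver 2→0: ·
e4 deliver 0→1: 1[part,t=1,-]
e5 deliver 1→0: ·
e6 deliver 0→3: 3[part,t=1,-]
e7 deliver 3→0: 0[coor,t=1,z]
e8 deliver 0→3: 3[part,t=1,z]
e9 deliver 0→1: 1[part,t=1,z]
e10 deliver 0→2: 2[part,t=1,z]
e11 timeout(0): 0[coor,t=2,z]
e12 deliver 0→1: 1[part,t=2,z]
e13 deliver 1→0: ·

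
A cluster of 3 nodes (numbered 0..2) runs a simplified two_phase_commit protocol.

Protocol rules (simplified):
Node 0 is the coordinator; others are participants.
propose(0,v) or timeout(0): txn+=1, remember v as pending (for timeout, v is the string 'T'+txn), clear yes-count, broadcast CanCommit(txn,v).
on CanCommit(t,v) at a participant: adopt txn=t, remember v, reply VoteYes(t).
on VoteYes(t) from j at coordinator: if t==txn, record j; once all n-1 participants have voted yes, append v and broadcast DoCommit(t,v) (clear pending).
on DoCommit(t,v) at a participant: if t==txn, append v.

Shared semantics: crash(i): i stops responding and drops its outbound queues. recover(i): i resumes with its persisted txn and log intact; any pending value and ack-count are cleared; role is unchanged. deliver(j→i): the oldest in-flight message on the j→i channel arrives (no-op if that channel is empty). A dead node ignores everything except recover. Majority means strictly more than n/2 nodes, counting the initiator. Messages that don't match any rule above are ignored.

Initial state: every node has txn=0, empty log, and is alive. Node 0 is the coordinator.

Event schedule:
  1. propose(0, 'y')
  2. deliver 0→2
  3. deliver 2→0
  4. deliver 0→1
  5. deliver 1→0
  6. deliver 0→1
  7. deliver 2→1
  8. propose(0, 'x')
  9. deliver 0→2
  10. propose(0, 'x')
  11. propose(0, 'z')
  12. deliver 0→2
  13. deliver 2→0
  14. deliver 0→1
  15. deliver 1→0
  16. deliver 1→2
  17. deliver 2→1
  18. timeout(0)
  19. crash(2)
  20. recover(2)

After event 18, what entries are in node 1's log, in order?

y

[1] propose(0,'y') → N0(coor t1 [-])
[2] deliver 0→2 → N2(part t1 [-])
[3] deliver 2→0 → ∅
[4] deliver 0→1 → N1(part t1 [-])
[5] deliver 1→0 → N0(coor t1 [y])
[6] deliver 0→1 → N1(part t1 [y])
[7] deliver 2→1 → ∅
[8] propose(0,'x') → N0(coor t2 [y])
[9] deliver 0→2 → N2(part t1 [y])
[10] propose(0,'x') → N0(coor t3 [y])
[11] propose(0,'z') → N0(coor t4 [y])
[12] deliver 0→2 → N2(part t2 [y])
[13] deliver 2→0 → ∅
[14] deliver 0→1 → N1(part t2 [y])
[15] deliver 1→0 → ∅
[16] deliver 1→2 → ∅
[17] deliver 2→1 → ∅
[18] timeout(0) → N0(coor t5 [y])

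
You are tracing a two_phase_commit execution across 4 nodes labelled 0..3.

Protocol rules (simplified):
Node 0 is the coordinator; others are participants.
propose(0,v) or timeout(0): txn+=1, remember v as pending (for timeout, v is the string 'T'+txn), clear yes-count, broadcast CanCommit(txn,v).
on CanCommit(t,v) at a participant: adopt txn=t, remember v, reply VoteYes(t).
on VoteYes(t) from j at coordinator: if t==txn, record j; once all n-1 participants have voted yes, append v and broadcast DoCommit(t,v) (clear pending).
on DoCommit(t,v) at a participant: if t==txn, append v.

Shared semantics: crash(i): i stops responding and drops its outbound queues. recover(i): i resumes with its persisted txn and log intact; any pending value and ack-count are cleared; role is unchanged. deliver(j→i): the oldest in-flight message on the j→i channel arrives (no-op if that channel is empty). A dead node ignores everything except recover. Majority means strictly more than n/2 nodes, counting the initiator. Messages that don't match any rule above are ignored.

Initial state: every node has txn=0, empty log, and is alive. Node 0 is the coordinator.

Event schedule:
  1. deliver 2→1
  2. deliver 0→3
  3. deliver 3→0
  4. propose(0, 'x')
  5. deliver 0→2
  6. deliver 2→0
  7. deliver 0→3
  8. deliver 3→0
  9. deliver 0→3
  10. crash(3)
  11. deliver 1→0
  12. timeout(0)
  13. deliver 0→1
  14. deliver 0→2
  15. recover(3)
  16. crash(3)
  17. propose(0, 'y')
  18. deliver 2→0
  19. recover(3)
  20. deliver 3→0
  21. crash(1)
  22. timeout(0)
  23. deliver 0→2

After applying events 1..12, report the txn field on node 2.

1

e1 deliver 2→1: ·
e2 deliver 0→3: ·
e3 deliver 3→0: ·
e4 propose(0,'x'): 0[coor,t=1,-]
e5 deliver 0→2: 2[part,t=1,-]
e6 deliver 2→0: ·
e7 deliver 0→3: 3[part,t=1,-]
e8 deliver 3→0: ·
e9 deliver 0→3: ·
e10 crash(3): 3[✗part,t=1,-]
e11 deliver 1→0: ·
e12 timeout(0): 0[coor,t=2,-]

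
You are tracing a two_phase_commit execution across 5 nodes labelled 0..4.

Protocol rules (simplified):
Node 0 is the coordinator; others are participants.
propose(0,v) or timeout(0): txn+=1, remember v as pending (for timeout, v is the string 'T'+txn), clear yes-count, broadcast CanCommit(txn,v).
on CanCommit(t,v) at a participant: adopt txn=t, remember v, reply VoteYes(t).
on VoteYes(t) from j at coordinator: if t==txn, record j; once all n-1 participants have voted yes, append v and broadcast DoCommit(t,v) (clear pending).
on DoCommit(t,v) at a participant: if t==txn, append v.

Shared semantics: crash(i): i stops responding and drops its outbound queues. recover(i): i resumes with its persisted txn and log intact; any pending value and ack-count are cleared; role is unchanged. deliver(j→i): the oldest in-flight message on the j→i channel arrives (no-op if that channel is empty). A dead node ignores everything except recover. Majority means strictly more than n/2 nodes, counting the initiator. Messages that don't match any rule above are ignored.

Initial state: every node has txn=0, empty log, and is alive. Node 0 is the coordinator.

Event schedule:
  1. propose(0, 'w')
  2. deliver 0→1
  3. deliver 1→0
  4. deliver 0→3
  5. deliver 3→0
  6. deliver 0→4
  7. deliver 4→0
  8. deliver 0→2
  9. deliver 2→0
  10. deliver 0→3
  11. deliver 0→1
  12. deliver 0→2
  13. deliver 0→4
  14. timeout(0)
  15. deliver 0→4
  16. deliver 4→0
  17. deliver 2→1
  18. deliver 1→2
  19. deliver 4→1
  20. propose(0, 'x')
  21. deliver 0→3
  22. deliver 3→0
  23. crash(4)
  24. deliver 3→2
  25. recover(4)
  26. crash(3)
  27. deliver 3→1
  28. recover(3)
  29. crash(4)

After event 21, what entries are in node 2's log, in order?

w

1. propose(0,'w'):  <0:coor t1 ->
2. deliver 0→1:  <1:part t1 ->
3. deliver 1→0:  nop
4. deliver 0→3:  <3:part t1 ->
5. deliver 3→0:  nop
6. deliver 0→4:  <4:part t1 ->
7. deliver 4→0:  nop
8. deliver 0→2:  <2:part t1 ->
9. deliver 2→0:  <0:coor t1 w>
10. deliver 0→3:  <3:part t1 w>
11. deliver 0→1:  <1:part t1 w>
12. deliver 0→2:  <2:part t1 w>
13. deliver 0→4:  <4:part t1 w>
14. timeout(0):  <0:coor t2 w>
15. deliver 0→4:  <4:part t2 w>
16. deliver 4→0:  nop
17. deliver 2→1:  nop
18. deliver 1→2:  nop
19. deliver 4→1:  nop
20. propose(0,'x'):  <0:coor t3 w>
21. deliver 0→3:  <3:part t2 w>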